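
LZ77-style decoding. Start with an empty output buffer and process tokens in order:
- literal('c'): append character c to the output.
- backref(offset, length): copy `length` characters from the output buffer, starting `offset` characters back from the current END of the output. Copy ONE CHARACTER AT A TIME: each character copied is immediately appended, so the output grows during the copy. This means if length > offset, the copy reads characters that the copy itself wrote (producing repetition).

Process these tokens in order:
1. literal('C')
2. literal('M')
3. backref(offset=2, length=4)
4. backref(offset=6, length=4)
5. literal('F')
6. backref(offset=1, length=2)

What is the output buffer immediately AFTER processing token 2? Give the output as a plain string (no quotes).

Token 1: literal('C'). Output: "C"
Token 2: literal('M'). Output: "CM"

Answer: CM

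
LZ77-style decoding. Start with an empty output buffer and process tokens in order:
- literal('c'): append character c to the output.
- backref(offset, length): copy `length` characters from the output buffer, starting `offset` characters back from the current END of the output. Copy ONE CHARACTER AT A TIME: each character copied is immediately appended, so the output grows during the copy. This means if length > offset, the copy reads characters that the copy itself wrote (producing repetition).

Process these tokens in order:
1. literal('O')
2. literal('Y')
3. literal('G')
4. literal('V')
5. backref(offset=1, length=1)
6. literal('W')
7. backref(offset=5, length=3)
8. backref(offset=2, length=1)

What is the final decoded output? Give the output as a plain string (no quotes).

Token 1: literal('O'). Output: "O"
Token 2: literal('Y'). Output: "OY"
Token 3: literal('G'). Output: "OYG"
Token 4: literal('V'). Output: "OYGV"
Token 5: backref(off=1, len=1). Copied 'V' from pos 3. Output: "OYGVV"
Token 6: literal('W'). Output: "OYGVVW"
Token 7: backref(off=5, len=3). Copied 'YGV' from pos 1. Output: "OYGVVWYGV"
Token 8: backref(off=2, len=1). Copied 'G' from pos 7. Output: "OYGVVWYGVG"

Answer: OYGVVWYGVG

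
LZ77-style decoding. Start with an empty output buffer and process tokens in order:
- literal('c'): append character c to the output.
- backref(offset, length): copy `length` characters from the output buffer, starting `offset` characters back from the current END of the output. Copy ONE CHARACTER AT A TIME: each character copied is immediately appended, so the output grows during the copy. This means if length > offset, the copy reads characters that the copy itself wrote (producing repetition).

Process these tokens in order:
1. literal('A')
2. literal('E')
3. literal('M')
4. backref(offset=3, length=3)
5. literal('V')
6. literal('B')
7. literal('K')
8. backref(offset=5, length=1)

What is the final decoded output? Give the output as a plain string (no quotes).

Token 1: literal('A'). Output: "A"
Token 2: literal('E'). Output: "AE"
Token 3: literal('M'). Output: "AEM"
Token 4: backref(off=3, len=3). Copied 'AEM' from pos 0. Output: "AEMAEM"
Token 5: literal('V'). Output: "AEMAEMV"
Token 6: literal('B'). Output: "AEMAEMVB"
Token 7: literal('K'). Output: "AEMAEMVBK"
Token 8: backref(off=5, len=1). Copied 'E' from pos 4. Output: "AEMAEMVBKE"

Answer: AEMAEMVBKE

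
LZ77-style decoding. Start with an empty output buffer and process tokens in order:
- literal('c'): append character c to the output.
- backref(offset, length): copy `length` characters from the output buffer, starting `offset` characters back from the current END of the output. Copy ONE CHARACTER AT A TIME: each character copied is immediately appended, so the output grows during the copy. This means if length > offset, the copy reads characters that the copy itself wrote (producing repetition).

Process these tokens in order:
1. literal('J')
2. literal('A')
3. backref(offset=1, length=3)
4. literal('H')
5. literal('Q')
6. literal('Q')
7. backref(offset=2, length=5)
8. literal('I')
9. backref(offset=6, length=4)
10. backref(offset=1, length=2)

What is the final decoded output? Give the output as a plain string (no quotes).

Token 1: literal('J'). Output: "J"
Token 2: literal('A'). Output: "JA"
Token 3: backref(off=1, len=3) (overlapping!). Copied 'AAA' from pos 1. Output: "JAAAA"
Token 4: literal('H'). Output: "JAAAAH"
Token 5: literal('Q'). Output: "JAAAAHQ"
Token 6: literal('Q'). Output: "JAAAAHQQ"
Token 7: backref(off=2, len=5) (overlapping!). Copied 'QQQQQ' from pos 6. Output: "JAAAAHQQQQQQQ"
Token 8: literal('I'). Output: "JAAAAHQQQQQQQI"
Token 9: backref(off=6, len=4). Copied 'QQQQ' from pos 8. Output: "JAAAAHQQQQQQQIQQQQ"
Token 10: backref(off=1, len=2) (overlapping!). Copied 'QQ' from pos 17. Output: "JAAAAHQQQQQQQIQQQQQQ"

Answer: JAAAAHQQQQQQQIQQQQQQ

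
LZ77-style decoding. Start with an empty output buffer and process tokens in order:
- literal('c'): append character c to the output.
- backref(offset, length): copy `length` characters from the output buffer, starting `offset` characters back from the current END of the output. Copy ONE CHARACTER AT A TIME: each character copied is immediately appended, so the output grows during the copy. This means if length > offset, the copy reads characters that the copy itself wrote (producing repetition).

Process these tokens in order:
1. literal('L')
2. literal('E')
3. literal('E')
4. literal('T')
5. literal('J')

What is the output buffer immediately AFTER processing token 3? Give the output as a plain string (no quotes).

Token 1: literal('L'). Output: "L"
Token 2: literal('E'). Output: "LE"
Token 3: literal('E'). Output: "LEE"

Answer: LEE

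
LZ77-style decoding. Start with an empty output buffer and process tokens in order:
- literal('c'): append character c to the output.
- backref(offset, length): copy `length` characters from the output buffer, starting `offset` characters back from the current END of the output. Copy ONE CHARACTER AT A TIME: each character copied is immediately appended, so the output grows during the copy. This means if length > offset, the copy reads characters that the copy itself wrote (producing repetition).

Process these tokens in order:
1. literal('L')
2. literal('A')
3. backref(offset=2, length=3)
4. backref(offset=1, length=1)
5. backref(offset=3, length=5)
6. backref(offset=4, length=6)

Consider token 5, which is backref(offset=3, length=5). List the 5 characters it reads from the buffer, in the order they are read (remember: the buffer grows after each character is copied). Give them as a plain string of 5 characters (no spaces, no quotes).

Answer: ALLAL

Derivation:
Token 1: literal('L'). Output: "L"
Token 2: literal('A'). Output: "LA"
Token 3: backref(off=2, len=3) (overlapping!). Copied 'LAL' from pos 0. Output: "LALAL"
Token 4: backref(off=1, len=1). Copied 'L' from pos 4. Output: "LALALL"
Token 5: backref(off=3, len=5). Buffer before: "LALALL" (len 6)
  byte 1: read out[3]='A', append. Buffer now: "LALALLA"
  byte 2: read out[4]='L', append. Buffer now: "LALALLAL"
  byte 3: read out[5]='L', append. Buffer now: "LALALLALL"
  byte 4: read out[6]='A', append. Buffer now: "LALALLALLA"
  byte 5: read out[7]='L', append. Buffer now: "LALALLALLAL"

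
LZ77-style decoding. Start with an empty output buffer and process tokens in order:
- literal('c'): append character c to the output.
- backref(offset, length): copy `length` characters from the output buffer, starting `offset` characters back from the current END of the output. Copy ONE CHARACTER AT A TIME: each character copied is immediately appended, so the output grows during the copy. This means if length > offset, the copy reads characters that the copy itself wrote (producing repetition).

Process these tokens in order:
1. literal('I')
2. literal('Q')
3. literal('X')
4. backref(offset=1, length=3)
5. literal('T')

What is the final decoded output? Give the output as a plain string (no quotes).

Token 1: literal('I'). Output: "I"
Token 2: literal('Q'). Output: "IQ"
Token 3: literal('X'). Output: "IQX"
Token 4: backref(off=1, len=3) (overlapping!). Copied 'XXX' from pos 2. Output: "IQXXXX"
Token 5: literal('T'). Output: "IQXXXXT"

Answer: IQXXXXT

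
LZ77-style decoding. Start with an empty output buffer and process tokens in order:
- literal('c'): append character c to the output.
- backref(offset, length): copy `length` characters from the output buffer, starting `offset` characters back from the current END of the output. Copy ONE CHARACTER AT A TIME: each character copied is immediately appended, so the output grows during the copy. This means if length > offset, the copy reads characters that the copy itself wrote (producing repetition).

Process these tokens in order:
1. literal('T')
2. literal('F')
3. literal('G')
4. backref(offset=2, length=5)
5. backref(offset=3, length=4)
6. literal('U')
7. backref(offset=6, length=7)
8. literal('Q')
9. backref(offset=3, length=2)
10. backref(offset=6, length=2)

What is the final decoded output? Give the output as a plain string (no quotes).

Token 1: literal('T'). Output: "T"
Token 2: literal('F'). Output: "TF"
Token 3: literal('G'). Output: "TFG"
Token 4: backref(off=2, len=5) (overlapping!). Copied 'FGFGF' from pos 1. Output: "TFGFGFGF"
Token 5: backref(off=3, len=4) (overlapping!). Copied 'FGFF' from pos 5. Output: "TFGFGFGFFGFF"
Token 6: literal('U'). Output: "TFGFGFGFFGFFU"
Token 7: backref(off=6, len=7) (overlapping!). Copied 'FFGFFUF' from pos 7. Output: "TFGFGFGFFGFFUFFGFFUF"
Token 8: literal('Q'). Output: "TFGFGFGFFGFFUFFGFFUFQ"
Token 9: backref(off=3, len=2). Copied 'UF' from pos 18. Output: "TFGFGFGFFGFFUFFGFFUFQUF"
Token 10: backref(off=6, len=2). Copied 'FU' from pos 17. Output: "TFGFGFGFFGFFUFFGFFUFQUFFU"

Answer: TFGFGFGFFGFFUFFGFFUFQUFFU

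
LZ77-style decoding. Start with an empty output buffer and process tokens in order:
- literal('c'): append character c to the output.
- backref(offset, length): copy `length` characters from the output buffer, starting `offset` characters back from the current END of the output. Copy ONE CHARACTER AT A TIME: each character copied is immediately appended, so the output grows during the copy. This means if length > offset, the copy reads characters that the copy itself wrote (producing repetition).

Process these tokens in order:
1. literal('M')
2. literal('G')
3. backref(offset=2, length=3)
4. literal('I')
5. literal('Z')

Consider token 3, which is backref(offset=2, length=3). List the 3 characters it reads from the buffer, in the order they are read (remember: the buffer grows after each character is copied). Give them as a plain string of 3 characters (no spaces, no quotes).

Token 1: literal('M'). Output: "M"
Token 2: literal('G'). Output: "MG"
Token 3: backref(off=2, len=3). Buffer before: "MG" (len 2)
  byte 1: read out[0]='M', append. Buffer now: "MGM"
  byte 2: read out[1]='G', append. Buffer now: "MGMG"
  byte 3: read out[2]='M', append. Buffer now: "MGMGM"

Answer: MGM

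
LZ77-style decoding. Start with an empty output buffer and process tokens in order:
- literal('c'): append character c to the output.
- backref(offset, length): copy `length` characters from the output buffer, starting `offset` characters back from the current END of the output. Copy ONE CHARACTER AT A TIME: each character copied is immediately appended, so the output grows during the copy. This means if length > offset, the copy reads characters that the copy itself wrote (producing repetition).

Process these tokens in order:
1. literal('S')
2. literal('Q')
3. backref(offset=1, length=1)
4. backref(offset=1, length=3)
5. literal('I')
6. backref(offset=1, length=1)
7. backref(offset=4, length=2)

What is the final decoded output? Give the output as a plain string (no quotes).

Answer: SQQQQQIIQQ

Derivation:
Token 1: literal('S'). Output: "S"
Token 2: literal('Q'). Output: "SQ"
Token 3: backref(off=1, len=1). Copied 'Q' from pos 1. Output: "SQQ"
Token 4: backref(off=1, len=3) (overlapping!). Copied 'QQQ' from pos 2. Output: "SQQQQQ"
Token 5: literal('I'). Output: "SQQQQQI"
Token 6: backref(off=1, len=1). Copied 'I' from pos 6. Output: "SQQQQQII"
Token 7: backref(off=4, len=2). Copied 'QQ' from pos 4. Output: "SQQQQQIIQQ"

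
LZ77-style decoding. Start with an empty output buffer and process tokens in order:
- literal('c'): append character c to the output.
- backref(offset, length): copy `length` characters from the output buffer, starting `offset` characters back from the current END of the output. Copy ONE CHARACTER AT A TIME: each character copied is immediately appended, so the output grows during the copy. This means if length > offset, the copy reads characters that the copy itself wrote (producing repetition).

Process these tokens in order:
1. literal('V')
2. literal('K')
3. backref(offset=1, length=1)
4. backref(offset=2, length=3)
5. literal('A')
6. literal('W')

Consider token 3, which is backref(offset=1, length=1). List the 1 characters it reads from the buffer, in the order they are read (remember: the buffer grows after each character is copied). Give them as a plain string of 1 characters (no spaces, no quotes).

Token 1: literal('V'). Output: "V"
Token 2: literal('K'). Output: "VK"
Token 3: backref(off=1, len=1). Buffer before: "VK" (len 2)
  byte 1: read out[1]='K', append. Buffer now: "VKK"

Answer: K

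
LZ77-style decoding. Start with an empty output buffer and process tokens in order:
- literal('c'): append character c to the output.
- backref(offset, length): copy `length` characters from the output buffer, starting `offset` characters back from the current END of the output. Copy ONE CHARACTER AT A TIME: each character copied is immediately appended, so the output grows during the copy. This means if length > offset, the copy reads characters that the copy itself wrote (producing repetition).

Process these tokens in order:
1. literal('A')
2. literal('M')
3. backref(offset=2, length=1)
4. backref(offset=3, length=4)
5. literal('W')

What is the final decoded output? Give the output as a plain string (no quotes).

Token 1: literal('A'). Output: "A"
Token 2: literal('M'). Output: "AM"
Token 3: backref(off=2, len=1). Copied 'A' from pos 0. Output: "AMA"
Token 4: backref(off=3, len=4) (overlapping!). Copied 'AMAA' from pos 0. Output: "AMAAMAA"
Token 5: literal('W'). Output: "AMAAMAAW"

Answer: AMAAMAAW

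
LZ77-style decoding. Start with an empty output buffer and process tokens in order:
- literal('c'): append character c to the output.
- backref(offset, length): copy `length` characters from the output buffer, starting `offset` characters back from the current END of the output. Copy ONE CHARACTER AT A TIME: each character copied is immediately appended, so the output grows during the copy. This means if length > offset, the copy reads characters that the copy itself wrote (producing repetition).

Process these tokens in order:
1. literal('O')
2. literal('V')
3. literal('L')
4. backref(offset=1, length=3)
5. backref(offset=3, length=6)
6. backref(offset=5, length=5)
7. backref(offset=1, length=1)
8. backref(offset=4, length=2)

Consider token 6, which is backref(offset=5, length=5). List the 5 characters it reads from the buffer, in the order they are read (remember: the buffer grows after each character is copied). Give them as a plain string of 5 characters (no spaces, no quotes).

Token 1: literal('O'). Output: "O"
Token 2: literal('V'). Output: "OV"
Token 3: literal('L'). Output: "OVL"
Token 4: backref(off=1, len=3) (overlapping!). Copied 'LLL' from pos 2. Output: "OVLLLL"
Token 5: backref(off=3, len=6) (overlapping!). Copied 'LLLLLL' from pos 3. Output: "OVLLLLLLLLLL"
Token 6: backref(off=5, len=5). Buffer before: "OVLLLLLLLLLL" (len 12)
  byte 1: read out[7]='L', append. Buffer now: "OVLLLLLLLLLLL"
  byte 2: read out[8]='L', append. Buffer now: "OVLLLLLLLLLLLL"
  byte 3: read out[9]='L', append. Buffer now: "OVLLLLLLLLLLLLL"
  byte 4: read out[10]='L', append. Buffer now: "OVLLLLLLLLLLLLLL"
  byte 5: read out[11]='L', append. Buffer now: "OVLLLLLLLLLLLLLLL"

Answer: LLLLL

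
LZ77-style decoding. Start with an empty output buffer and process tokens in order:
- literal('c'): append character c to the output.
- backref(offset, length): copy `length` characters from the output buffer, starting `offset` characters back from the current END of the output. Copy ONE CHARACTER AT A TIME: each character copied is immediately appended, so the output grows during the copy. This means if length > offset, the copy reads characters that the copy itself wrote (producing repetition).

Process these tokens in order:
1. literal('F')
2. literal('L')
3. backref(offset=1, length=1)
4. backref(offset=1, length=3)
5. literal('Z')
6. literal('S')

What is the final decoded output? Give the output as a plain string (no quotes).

Token 1: literal('F'). Output: "F"
Token 2: literal('L'). Output: "FL"
Token 3: backref(off=1, len=1). Copied 'L' from pos 1. Output: "FLL"
Token 4: backref(off=1, len=3) (overlapping!). Copied 'LLL' from pos 2. Output: "FLLLLL"
Token 5: literal('Z'). Output: "FLLLLLZ"
Token 6: literal('S'). Output: "FLLLLLZS"

Answer: FLLLLLZS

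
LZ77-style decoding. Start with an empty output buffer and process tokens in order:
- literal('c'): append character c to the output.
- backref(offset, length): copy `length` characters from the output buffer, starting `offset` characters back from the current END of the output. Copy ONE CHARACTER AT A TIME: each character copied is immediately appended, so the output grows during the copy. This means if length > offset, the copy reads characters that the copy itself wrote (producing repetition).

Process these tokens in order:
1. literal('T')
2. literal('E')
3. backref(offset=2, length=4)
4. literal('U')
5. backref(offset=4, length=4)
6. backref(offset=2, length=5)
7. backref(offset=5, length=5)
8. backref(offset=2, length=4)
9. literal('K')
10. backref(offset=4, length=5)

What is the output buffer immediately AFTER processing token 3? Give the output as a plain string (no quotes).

Answer: TETETE

Derivation:
Token 1: literal('T'). Output: "T"
Token 2: literal('E'). Output: "TE"
Token 3: backref(off=2, len=4) (overlapping!). Copied 'TETE' from pos 0. Output: "TETETE"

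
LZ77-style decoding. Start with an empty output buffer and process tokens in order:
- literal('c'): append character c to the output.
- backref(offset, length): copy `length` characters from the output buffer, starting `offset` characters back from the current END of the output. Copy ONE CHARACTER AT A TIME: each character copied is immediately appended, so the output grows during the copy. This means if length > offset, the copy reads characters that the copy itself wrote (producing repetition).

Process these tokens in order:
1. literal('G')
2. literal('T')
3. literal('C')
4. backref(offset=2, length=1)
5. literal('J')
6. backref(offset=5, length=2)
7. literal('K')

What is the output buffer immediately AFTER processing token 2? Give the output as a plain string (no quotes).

Token 1: literal('G'). Output: "G"
Token 2: literal('T'). Output: "GT"

Answer: GT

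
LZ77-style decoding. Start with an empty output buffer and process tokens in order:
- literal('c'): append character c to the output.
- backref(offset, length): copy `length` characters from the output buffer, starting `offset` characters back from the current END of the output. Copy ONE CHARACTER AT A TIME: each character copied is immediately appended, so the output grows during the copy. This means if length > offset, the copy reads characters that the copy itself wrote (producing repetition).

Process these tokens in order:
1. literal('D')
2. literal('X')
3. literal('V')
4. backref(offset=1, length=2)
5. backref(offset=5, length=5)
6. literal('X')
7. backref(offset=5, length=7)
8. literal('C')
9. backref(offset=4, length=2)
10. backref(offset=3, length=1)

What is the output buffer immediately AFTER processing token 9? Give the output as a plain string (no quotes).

Answer: DXVVVDXVVVXXVVVXXVCXX

Derivation:
Token 1: literal('D'). Output: "D"
Token 2: literal('X'). Output: "DX"
Token 3: literal('V'). Output: "DXV"
Token 4: backref(off=1, len=2) (overlapping!). Copied 'VV' from pos 2. Output: "DXVVV"
Token 5: backref(off=5, len=5). Copied 'DXVVV' from pos 0. Output: "DXVVVDXVVV"
Token 6: literal('X'). Output: "DXVVVDXVVVX"
Token 7: backref(off=5, len=7) (overlapping!). Copied 'XVVVXXV' from pos 6. Output: "DXVVVDXVVVXXVVVXXV"
Token 8: literal('C'). Output: "DXVVVDXVVVXXVVVXXVC"
Token 9: backref(off=4, len=2). Copied 'XX' from pos 15. Output: "DXVVVDXVVVXXVVVXXVCXX"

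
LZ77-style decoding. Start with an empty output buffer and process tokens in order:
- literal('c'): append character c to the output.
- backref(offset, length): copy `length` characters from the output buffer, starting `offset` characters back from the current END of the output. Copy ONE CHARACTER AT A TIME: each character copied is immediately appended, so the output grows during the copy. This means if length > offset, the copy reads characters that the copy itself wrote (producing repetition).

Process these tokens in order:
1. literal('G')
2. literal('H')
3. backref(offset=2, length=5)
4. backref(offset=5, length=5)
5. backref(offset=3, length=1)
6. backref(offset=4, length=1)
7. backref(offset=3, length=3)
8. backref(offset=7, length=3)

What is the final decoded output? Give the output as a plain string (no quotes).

Answer: GHGHGHGGHGHGGGGGGHGG

Derivation:
Token 1: literal('G'). Output: "G"
Token 2: literal('H'). Output: "GH"
Token 3: backref(off=2, len=5) (overlapping!). Copied 'GHGHG' from pos 0. Output: "GHGHGHG"
Token 4: backref(off=5, len=5). Copied 'GHGHG' from pos 2. Output: "GHGHGHGGHGHG"
Token 5: backref(off=3, len=1). Copied 'G' from pos 9. Output: "GHGHGHGGHGHGG"
Token 6: backref(off=4, len=1). Copied 'G' from pos 9. Output: "GHGHGHGGHGHGGG"
Token 7: backref(off=3, len=3). Copied 'GGG' from pos 11. Output: "GHGHGHGGHGHGGGGGG"
Token 8: backref(off=7, len=3). Copied 'HGG' from pos 10. Output: "GHGHGHGGHGHGGGGGGHGG"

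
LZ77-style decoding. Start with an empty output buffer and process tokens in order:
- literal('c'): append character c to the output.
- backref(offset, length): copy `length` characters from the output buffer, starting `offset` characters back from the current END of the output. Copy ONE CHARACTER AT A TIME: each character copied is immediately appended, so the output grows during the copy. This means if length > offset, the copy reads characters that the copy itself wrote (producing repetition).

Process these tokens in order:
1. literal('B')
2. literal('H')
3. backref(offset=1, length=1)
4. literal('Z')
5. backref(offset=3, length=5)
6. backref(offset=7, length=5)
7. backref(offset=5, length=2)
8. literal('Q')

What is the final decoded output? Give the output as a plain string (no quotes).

Answer: BHHZHHZHHHZHHZHZQ

Derivation:
Token 1: literal('B'). Output: "B"
Token 2: literal('H'). Output: "BH"
Token 3: backref(off=1, len=1). Copied 'H' from pos 1. Output: "BHH"
Token 4: literal('Z'). Output: "BHHZ"
Token 5: backref(off=3, len=5) (overlapping!). Copied 'HHZHH' from pos 1. Output: "BHHZHHZHH"
Token 6: backref(off=7, len=5). Copied 'HZHHZ' from pos 2. Output: "BHHZHHZHHHZHHZ"
Token 7: backref(off=5, len=2). Copied 'HZ' from pos 9. Output: "BHHZHHZHHHZHHZHZ"
Token 8: literal('Q'). Output: "BHHZHHZHHHZHHZHZQ"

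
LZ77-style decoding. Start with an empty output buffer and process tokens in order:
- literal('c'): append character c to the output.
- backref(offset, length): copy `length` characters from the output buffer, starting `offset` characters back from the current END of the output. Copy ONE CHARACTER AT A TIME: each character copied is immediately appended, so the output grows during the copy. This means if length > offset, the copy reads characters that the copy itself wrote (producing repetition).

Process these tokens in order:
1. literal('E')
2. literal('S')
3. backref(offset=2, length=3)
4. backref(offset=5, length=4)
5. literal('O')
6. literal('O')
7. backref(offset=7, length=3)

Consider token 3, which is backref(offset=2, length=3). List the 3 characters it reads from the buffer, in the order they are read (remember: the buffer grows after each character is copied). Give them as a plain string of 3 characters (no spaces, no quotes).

Token 1: literal('E'). Output: "E"
Token 2: literal('S'). Output: "ES"
Token 3: backref(off=2, len=3). Buffer before: "ES" (len 2)
  byte 1: read out[0]='E', append. Buffer now: "ESE"
  byte 2: read out[1]='S', append. Buffer now: "ESES"
  byte 3: read out[2]='E', append. Buffer now: "ESESE"

Answer: ESE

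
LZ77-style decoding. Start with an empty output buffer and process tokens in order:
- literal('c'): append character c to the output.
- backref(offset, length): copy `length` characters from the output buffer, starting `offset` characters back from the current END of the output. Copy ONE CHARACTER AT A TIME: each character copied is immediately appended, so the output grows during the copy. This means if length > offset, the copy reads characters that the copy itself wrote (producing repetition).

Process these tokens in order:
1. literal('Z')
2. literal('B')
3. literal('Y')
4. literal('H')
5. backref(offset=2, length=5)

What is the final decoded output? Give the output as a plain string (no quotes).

Token 1: literal('Z'). Output: "Z"
Token 2: literal('B'). Output: "ZB"
Token 3: literal('Y'). Output: "ZBY"
Token 4: literal('H'). Output: "ZBYH"
Token 5: backref(off=2, len=5) (overlapping!). Copied 'YHYHY' from pos 2. Output: "ZBYHYHYHY"

Answer: ZBYHYHYHY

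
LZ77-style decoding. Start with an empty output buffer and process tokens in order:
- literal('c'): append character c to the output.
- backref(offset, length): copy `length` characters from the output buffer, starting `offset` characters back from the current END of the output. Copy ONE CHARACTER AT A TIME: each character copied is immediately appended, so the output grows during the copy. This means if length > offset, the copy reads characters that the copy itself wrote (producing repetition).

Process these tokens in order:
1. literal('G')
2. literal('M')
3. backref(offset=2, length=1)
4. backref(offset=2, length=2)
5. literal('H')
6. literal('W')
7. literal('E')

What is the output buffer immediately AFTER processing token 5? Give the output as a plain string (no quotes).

Answer: GMGMGH

Derivation:
Token 1: literal('G'). Output: "G"
Token 2: literal('M'). Output: "GM"
Token 3: backref(off=2, len=1). Copied 'G' from pos 0. Output: "GMG"
Token 4: backref(off=2, len=2). Copied 'MG' from pos 1. Output: "GMGMG"
Token 5: literal('H'). Output: "GMGMGH"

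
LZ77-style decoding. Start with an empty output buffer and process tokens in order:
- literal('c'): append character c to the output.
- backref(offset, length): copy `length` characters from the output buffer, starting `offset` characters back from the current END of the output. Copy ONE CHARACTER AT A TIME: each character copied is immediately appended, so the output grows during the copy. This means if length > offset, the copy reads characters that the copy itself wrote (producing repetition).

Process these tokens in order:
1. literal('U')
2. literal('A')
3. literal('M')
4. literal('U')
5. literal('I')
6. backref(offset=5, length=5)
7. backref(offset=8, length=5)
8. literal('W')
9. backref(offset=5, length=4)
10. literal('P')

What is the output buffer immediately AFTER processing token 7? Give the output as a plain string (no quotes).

Answer: UAMUIUAMUIMUIUA

Derivation:
Token 1: literal('U'). Output: "U"
Token 2: literal('A'). Output: "UA"
Token 3: literal('M'). Output: "UAM"
Token 4: literal('U'). Output: "UAMU"
Token 5: literal('I'). Output: "UAMUI"
Token 6: backref(off=5, len=5). Copied 'UAMUI' from pos 0. Output: "UAMUIUAMUI"
Token 7: backref(off=8, len=5). Copied 'MUIUA' from pos 2. Output: "UAMUIUAMUIMUIUA"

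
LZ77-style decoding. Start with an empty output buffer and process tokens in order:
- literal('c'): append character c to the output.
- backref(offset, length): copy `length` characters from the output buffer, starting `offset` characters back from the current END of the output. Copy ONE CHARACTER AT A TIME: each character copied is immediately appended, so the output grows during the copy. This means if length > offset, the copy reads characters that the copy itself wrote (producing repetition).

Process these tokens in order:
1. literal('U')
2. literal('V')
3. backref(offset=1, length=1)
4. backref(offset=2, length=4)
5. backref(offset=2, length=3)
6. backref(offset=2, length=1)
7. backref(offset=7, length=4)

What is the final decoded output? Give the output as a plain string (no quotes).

Answer: UVVVVVVVVVVVVVV

Derivation:
Token 1: literal('U'). Output: "U"
Token 2: literal('V'). Output: "UV"
Token 3: backref(off=1, len=1). Copied 'V' from pos 1. Output: "UVV"
Token 4: backref(off=2, len=4) (overlapping!). Copied 'VVVV' from pos 1. Output: "UVVVVVV"
Token 5: backref(off=2, len=3) (overlapping!). Copied 'VVV' from pos 5. Output: "UVVVVVVVVV"
Token 6: backref(off=2, len=1). Copied 'V' from pos 8. Output: "UVVVVVVVVVV"
Token 7: backref(off=7, len=4). Copied 'VVVV' from pos 4. Output: "UVVVVVVVVVVVVVV"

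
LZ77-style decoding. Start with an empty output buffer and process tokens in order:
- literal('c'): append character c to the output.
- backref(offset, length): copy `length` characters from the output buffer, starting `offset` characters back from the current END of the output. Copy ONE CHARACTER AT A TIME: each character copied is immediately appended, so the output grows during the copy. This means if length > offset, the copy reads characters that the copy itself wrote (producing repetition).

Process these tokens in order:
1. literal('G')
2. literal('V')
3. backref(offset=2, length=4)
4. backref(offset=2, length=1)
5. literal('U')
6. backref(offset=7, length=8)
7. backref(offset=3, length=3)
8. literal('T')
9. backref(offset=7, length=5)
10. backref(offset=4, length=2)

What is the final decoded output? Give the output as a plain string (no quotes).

Token 1: literal('G'). Output: "G"
Token 2: literal('V'). Output: "GV"
Token 3: backref(off=2, len=4) (overlapping!). Copied 'GVGV' from pos 0. Output: "GVGVGV"
Token 4: backref(off=2, len=1). Copied 'G' from pos 4. Output: "GVGVGVG"
Token 5: literal('U'). Output: "GVGVGVGU"
Token 6: backref(off=7, len=8) (overlapping!). Copied 'VGVGVGUV' from pos 1. Output: "GVGVGVGUVGVGVGUV"
Token 7: backref(off=3, len=3). Copied 'GUV' from pos 13. Output: "GVGVGVGUVGVGVGUVGUV"
Token 8: literal('T'). Output: "GVGVGVGUVGVGVGUVGUVT"
Token 9: backref(off=7, len=5). Copied 'GUVGU' from pos 13. Output: "GVGVGVGUVGVGVGUVGUVTGUVGU"
Token 10: backref(off=4, len=2). Copied 'UV' from pos 21. Output: "GVGVGVGUVGVGVGUVGUVTGUVGUUV"

Answer: GVGVGVGUVGVGVGUVGUVTGUVGUUV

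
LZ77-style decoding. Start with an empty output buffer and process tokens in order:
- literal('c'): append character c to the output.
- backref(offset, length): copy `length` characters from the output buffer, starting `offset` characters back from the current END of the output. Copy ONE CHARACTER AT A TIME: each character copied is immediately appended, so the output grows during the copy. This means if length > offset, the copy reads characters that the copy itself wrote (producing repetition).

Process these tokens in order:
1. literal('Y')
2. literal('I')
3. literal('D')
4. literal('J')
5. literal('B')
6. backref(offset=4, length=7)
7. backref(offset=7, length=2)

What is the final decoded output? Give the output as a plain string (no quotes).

Token 1: literal('Y'). Output: "Y"
Token 2: literal('I'). Output: "YI"
Token 3: literal('D'). Output: "YID"
Token 4: literal('J'). Output: "YIDJ"
Token 5: literal('B'). Output: "YIDJB"
Token 6: backref(off=4, len=7) (overlapping!). Copied 'IDJBIDJ' from pos 1. Output: "YIDJBIDJBIDJ"
Token 7: backref(off=7, len=2). Copied 'ID' from pos 5. Output: "YIDJBIDJBIDJID"

Answer: YIDJBIDJBIDJID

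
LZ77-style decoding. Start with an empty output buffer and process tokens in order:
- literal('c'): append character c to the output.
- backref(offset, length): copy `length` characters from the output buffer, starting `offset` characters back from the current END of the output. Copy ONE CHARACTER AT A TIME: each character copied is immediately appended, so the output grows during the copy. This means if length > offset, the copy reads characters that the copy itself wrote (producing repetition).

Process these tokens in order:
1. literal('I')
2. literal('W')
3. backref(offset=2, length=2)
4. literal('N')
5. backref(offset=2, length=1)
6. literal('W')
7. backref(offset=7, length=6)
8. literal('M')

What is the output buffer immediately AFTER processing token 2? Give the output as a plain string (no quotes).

Answer: IW

Derivation:
Token 1: literal('I'). Output: "I"
Token 2: literal('W'). Output: "IW"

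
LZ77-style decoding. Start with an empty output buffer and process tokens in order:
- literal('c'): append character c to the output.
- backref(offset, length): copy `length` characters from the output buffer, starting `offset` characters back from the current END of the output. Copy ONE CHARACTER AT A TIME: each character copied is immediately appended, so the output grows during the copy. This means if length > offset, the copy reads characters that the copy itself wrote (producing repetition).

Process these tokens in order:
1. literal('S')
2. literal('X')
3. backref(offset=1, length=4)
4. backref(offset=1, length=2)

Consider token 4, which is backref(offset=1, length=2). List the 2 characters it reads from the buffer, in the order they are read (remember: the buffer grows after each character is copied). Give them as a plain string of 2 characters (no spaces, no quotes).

Answer: XX

Derivation:
Token 1: literal('S'). Output: "S"
Token 2: literal('X'). Output: "SX"
Token 3: backref(off=1, len=4) (overlapping!). Copied 'XXXX' from pos 1. Output: "SXXXXX"
Token 4: backref(off=1, len=2). Buffer before: "SXXXXX" (len 6)
  byte 1: read out[5]='X', append. Buffer now: "SXXXXXX"
  byte 2: read out[6]='X', append. Buffer now: "SXXXXXXX"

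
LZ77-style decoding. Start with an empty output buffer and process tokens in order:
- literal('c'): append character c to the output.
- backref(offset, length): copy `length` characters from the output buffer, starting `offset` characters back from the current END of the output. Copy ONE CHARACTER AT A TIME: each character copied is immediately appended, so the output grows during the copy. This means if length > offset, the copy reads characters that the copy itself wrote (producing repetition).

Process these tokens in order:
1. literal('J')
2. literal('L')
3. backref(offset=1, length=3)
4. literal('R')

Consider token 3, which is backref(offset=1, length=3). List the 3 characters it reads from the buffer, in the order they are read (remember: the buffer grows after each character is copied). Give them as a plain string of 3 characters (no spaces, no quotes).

Token 1: literal('J'). Output: "J"
Token 2: literal('L'). Output: "JL"
Token 3: backref(off=1, len=3). Buffer before: "JL" (len 2)
  byte 1: read out[1]='L', append. Buffer now: "JLL"
  byte 2: read out[2]='L', append. Buffer now: "JLLL"
  byte 3: read out[3]='L', append. Buffer now: "JLLLL"

Answer: LLL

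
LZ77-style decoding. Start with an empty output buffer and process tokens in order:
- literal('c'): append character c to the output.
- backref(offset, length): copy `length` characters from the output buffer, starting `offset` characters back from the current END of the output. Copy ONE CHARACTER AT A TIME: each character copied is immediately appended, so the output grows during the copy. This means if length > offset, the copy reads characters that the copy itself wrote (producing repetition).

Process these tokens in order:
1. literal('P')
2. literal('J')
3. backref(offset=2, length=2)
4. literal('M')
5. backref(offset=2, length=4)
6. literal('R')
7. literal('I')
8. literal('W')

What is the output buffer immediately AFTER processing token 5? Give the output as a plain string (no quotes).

Token 1: literal('P'). Output: "P"
Token 2: literal('J'). Output: "PJ"
Token 3: backref(off=2, len=2). Copied 'PJ' from pos 0. Output: "PJPJ"
Token 4: literal('M'). Output: "PJPJM"
Token 5: backref(off=2, len=4) (overlapping!). Copied 'JMJM' from pos 3. Output: "PJPJMJMJM"

Answer: PJPJMJMJM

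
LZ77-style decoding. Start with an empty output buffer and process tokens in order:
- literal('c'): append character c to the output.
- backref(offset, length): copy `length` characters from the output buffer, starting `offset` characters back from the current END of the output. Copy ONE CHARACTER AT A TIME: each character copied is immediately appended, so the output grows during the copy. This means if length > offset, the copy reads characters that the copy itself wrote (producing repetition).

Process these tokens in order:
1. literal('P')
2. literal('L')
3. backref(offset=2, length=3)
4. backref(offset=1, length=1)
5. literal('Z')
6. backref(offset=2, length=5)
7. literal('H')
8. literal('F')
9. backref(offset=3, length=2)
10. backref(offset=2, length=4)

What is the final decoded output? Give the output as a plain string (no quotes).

Token 1: literal('P'). Output: "P"
Token 2: literal('L'). Output: "PL"
Token 3: backref(off=2, len=3) (overlapping!). Copied 'PLP' from pos 0. Output: "PLPLP"
Token 4: backref(off=1, len=1). Copied 'P' from pos 4. Output: "PLPLPP"
Token 5: literal('Z'). Output: "PLPLPPZ"
Token 6: backref(off=2, len=5) (overlapping!). Copied 'PZPZP' from pos 5. Output: "PLPLPPZPZPZP"
Token 7: literal('H'). Output: "PLPLPPZPZPZPH"
Token 8: literal('F'). Output: "PLPLPPZPZPZPHF"
Token 9: backref(off=3, len=2). Copied 'PH' from pos 11. Output: "PLPLPPZPZPZPHFPH"
Token 10: backref(off=2, len=4) (overlapping!). Copied 'PHPH' from pos 14. Output: "PLPLPPZPZPZPHFPHPHPH"

Answer: PLPLPPZPZPZPHFPHPHPH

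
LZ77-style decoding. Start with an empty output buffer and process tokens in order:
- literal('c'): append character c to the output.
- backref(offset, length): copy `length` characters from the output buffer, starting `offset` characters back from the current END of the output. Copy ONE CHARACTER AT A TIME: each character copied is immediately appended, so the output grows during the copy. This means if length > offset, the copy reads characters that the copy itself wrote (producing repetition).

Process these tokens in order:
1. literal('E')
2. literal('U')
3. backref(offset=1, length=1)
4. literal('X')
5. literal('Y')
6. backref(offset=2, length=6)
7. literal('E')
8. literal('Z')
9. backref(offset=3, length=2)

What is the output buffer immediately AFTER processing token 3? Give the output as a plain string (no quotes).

Answer: EUU

Derivation:
Token 1: literal('E'). Output: "E"
Token 2: literal('U'). Output: "EU"
Token 3: backref(off=1, len=1). Copied 'U' from pos 1. Output: "EUU"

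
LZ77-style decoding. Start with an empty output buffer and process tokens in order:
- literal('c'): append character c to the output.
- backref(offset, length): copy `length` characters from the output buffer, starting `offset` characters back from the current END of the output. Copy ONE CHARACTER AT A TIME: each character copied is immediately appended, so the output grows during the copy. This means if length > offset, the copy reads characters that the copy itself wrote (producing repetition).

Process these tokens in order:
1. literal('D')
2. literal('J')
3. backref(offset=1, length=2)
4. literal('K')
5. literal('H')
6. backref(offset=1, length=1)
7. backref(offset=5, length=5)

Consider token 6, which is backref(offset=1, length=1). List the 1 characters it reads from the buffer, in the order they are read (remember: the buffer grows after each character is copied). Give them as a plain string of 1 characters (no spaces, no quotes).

Answer: H

Derivation:
Token 1: literal('D'). Output: "D"
Token 2: literal('J'). Output: "DJ"
Token 3: backref(off=1, len=2) (overlapping!). Copied 'JJ' from pos 1. Output: "DJJJ"
Token 4: literal('K'). Output: "DJJJK"
Token 5: literal('H'). Output: "DJJJKH"
Token 6: backref(off=1, len=1). Buffer before: "DJJJKH" (len 6)
  byte 1: read out[5]='H', append. Buffer now: "DJJJKHH"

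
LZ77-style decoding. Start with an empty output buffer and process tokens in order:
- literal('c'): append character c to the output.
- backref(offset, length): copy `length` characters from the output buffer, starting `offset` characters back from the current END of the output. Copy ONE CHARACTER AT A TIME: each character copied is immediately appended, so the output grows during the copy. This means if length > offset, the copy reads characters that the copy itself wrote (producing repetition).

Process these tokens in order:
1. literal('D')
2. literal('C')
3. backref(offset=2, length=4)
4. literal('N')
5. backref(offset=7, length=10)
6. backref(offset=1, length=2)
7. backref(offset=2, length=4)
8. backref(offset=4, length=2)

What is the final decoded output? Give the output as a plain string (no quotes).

Token 1: literal('D'). Output: "D"
Token 2: literal('C'). Output: "DC"
Token 3: backref(off=2, len=4) (overlapping!). Copied 'DCDC' from pos 0. Output: "DCDCDC"
Token 4: literal('N'). Output: "DCDCDCN"
Token 5: backref(off=7, len=10) (overlapping!). Copied 'DCDCDCNDCD' from pos 0. Output: "DCDCDCNDCDCDCNDCD"
Token 6: backref(off=1, len=2) (overlapping!). Copied 'DD' from pos 16. Output: "DCDCDCNDCDCDCNDCDDD"
Token 7: backref(off=2, len=4) (overlapping!). Copied 'DDDD' from pos 17. Output: "DCDCDCNDCDCDCNDCDDDDDDD"
Token 8: backref(off=4, len=2). Copied 'DD' from pos 19. Output: "DCDCDCNDCDCDCNDCDDDDDDDDD"

Answer: DCDCDCNDCDCDCNDCDDDDDDDDD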